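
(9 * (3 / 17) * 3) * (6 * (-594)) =-288684 / 17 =-16981.41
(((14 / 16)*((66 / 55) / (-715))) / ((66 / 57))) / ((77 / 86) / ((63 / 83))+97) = -154413 / 11953384300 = -0.00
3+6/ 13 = 45/ 13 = 3.46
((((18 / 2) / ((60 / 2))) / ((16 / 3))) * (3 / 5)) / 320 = 27 / 256000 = 0.00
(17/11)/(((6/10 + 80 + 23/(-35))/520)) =154700/15389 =10.05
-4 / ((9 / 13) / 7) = -40.44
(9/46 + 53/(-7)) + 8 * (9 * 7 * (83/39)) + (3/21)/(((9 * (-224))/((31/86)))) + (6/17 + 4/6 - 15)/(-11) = 72371064483433/67857806016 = 1066.51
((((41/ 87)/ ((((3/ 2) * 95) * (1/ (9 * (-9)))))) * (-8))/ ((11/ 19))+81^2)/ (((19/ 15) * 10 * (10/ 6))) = 94236291/ 303050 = 310.96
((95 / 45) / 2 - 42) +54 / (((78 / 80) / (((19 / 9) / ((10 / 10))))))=17779 / 234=75.98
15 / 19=0.79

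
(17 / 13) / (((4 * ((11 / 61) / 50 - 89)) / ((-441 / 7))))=13725 / 59306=0.23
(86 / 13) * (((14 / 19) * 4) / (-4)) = -1204 / 247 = -4.87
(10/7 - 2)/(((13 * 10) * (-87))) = 2/39585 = 0.00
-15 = -15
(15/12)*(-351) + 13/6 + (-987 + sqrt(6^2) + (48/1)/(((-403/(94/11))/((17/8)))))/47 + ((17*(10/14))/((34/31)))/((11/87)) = -6474442237/17501484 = -369.94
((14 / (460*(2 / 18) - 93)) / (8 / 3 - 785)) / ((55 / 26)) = 0.00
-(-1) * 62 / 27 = 62 / 27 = 2.30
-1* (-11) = 11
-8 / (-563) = 8 / 563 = 0.01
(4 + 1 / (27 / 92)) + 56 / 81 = 656 / 81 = 8.10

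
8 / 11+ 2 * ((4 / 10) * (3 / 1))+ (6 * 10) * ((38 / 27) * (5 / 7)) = 219836 / 3465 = 63.44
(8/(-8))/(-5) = 0.20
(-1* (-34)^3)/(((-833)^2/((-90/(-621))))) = 1360/165669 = 0.01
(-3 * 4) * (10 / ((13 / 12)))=-1440 / 13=-110.77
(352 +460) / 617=812 / 617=1.32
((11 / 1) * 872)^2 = 92006464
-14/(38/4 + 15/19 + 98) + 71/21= 280993/86415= 3.25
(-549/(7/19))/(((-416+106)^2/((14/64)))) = -10431/3075200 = -0.00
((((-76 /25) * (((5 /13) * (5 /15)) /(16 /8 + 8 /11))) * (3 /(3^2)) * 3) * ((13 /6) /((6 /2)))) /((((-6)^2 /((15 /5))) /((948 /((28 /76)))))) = -313709 /14175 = -22.13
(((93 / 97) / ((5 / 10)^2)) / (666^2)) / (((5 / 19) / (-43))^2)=20692159 / 89635275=0.23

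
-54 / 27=-2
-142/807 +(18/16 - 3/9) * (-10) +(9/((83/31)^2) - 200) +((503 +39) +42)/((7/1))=-19210253297/155663844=-123.41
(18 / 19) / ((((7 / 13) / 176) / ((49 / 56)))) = 5148 / 19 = 270.95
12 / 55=0.22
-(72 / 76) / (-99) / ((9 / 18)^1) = 0.02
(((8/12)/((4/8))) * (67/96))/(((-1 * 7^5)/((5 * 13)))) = -4355/1210104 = -0.00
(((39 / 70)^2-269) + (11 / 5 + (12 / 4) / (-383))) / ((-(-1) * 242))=-1.10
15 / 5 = 3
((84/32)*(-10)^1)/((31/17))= -1785/124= -14.40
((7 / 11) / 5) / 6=7 / 330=0.02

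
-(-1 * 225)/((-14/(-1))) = 225/14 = 16.07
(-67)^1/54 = -67/54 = -1.24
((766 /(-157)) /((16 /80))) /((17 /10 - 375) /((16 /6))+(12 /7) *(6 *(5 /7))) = 15013600 /81632307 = 0.18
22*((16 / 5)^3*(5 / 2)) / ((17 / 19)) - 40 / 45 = 7701176 / 3825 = 2013.38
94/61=1.54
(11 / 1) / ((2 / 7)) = 77 / 2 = 38.50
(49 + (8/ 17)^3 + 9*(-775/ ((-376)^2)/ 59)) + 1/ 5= 10102320390197/ 204901184960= 49.30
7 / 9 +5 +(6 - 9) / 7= 5.35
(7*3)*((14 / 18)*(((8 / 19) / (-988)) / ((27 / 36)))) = -392 / 42237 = -0.01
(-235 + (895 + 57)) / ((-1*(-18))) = 239 / 6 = 39.83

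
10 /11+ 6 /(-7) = 4 /77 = 0.05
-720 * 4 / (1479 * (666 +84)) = -32 / 12325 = -0.00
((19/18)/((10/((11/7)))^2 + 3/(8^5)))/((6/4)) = 75333632/4335216201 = 0.02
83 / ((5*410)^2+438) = 83 / 4202938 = 0.00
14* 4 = 56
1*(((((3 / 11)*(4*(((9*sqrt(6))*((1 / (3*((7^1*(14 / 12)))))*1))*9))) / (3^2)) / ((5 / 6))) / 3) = 432*sqrt(6) / 2695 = 0.39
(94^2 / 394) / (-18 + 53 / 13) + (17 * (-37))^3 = -8873536502607 / 35657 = -248858190.61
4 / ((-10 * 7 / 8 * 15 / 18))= -96 / 175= -0.55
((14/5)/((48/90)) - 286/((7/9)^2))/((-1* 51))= 30545/3332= 9.17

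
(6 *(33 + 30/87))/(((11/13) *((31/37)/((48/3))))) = 44652192/9889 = 4515.34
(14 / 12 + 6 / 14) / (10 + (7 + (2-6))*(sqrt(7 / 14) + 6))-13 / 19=-55709 / 88863-67*sqrt(2) / 21826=-0.63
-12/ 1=-12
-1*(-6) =6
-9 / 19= -0.47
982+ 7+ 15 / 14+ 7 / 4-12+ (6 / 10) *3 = 137427 / 140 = 981.62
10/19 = 0.53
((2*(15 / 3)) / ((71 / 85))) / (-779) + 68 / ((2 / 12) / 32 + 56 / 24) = 721732654 / 24833741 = 29.06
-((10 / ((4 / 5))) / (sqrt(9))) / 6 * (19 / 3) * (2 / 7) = -475 / 378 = -1.26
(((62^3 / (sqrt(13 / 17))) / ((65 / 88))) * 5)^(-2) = 0.00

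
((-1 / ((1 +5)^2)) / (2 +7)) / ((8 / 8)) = -0.00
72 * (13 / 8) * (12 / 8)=351 / 2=175.50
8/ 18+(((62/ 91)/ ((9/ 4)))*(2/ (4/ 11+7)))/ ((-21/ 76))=204508/ 1393119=0.15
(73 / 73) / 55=1 / 55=0.02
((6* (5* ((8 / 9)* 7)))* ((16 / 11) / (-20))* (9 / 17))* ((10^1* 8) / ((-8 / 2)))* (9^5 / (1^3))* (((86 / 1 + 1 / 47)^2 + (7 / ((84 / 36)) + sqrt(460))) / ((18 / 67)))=11816098560* sqrt(115) / 187 + 96611234058017280 / 413083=234556116491.22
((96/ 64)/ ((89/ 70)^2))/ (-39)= -2450/ 102973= -0.02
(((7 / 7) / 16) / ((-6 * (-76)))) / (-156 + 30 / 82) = -0.00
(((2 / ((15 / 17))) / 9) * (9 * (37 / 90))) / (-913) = -629 / 616275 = -0.00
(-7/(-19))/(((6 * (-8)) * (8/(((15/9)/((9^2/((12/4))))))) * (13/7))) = -245/7682688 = -0.00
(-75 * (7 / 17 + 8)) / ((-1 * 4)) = 10725 / 68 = 157.72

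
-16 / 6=-8 / 3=-2.67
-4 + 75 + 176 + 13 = 260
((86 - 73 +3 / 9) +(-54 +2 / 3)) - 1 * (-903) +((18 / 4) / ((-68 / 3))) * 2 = 58657 / 68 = 862.60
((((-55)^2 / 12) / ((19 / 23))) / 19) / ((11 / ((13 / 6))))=82225 / 25992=3.16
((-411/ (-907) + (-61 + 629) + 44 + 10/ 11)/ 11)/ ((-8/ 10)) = -30597575/ 438988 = -69.70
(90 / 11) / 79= 0.10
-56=-56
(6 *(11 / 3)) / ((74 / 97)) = 1067 / 37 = 28.84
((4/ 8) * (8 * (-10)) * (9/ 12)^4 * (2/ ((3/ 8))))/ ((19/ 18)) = -1215/ 19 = -63.95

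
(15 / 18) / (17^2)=0.00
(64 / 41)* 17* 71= 77248 / 41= 1884.10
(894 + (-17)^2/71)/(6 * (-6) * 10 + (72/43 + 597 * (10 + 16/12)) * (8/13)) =35643517/151005640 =0.24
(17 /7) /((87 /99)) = 561 /203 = 2.76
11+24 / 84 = 11.29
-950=-950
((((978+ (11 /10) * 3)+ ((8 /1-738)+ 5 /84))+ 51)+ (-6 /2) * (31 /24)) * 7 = 250727 /120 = 2089.39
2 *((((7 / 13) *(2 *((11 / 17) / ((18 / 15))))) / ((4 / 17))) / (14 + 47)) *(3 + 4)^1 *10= 13475 / 2379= 5.66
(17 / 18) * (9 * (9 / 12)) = 51 / 8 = 6.38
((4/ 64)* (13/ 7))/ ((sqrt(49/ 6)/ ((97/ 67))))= 0.06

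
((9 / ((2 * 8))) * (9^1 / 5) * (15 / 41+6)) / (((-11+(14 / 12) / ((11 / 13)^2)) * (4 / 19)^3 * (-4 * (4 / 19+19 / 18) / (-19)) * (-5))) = 171018331669053 / 3091805670400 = 55.31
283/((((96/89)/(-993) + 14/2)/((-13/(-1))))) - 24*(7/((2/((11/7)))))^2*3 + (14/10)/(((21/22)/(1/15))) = -2838853309/1718175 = -1652.25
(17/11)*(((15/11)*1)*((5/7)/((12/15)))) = 6375/3388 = 1.88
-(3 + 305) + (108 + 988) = 788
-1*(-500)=500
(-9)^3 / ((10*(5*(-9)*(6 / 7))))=1.89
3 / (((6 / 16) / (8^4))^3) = 35184372088832 / 9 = 3909374676536.89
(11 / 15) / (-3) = -11 / 45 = -0.24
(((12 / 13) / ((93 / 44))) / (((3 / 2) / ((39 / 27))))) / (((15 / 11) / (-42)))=-54208 / 4185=-12.95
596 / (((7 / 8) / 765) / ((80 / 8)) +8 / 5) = 36475200 / 97927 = 372.47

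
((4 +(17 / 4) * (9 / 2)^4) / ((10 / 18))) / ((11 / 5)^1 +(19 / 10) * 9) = 1006137 / 6176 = 162.91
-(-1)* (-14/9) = -14/9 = -1.56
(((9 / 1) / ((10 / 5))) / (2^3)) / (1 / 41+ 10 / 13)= 533 / 752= 0.71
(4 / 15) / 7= 4 / 105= 0.04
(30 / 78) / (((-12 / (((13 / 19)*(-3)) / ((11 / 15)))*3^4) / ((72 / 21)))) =50 / 13167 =0.00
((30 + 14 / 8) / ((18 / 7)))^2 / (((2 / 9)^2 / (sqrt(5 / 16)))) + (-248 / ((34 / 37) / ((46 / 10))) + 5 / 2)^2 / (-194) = -44362048129 / 5606600 + 790321 * sqrt(5) / 1024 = -6186.68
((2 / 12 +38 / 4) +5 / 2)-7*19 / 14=8 / 3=2.67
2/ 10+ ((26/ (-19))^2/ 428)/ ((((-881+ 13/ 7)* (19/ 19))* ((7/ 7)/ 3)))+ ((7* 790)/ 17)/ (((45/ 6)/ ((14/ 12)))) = 543420158857/ 10696975110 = 50.80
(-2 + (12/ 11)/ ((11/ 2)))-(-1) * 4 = 266/ 121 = 2.20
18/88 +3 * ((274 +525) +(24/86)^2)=195045981/81356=2397.44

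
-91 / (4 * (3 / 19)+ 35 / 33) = -57057 / 1061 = -53.78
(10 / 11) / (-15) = -2 / 33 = -0.06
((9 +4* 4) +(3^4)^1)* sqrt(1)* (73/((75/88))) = 680944/75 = 9079.25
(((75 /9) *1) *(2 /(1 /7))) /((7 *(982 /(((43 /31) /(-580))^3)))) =-79507 /342477307400640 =-0.00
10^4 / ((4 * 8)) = 625 / 2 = 312.50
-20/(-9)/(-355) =-4/639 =-0.01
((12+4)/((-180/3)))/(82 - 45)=-4/555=-0.01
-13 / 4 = -3.25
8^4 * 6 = 24576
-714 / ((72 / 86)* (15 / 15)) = -5117 / 6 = -852.83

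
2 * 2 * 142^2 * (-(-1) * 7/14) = 40328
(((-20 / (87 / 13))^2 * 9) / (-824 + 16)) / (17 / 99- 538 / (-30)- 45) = 4182750 / 1130819533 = 0.00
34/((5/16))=544/5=108.80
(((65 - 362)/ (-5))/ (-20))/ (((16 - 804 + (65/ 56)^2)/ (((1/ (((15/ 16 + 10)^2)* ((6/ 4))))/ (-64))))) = -12672/ 38545984375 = -0.00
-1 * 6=-6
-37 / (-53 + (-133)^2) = -37 / 17636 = -0.00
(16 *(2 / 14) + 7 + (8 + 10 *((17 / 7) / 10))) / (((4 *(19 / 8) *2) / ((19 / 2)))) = 69 / 7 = 9.86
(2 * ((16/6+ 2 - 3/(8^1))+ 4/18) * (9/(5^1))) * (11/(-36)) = -715/144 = -4.97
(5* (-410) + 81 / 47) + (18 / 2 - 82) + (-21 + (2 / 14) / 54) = -38059639 / 17766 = -2142.27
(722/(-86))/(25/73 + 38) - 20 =-2433493/120357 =-20.22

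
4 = 4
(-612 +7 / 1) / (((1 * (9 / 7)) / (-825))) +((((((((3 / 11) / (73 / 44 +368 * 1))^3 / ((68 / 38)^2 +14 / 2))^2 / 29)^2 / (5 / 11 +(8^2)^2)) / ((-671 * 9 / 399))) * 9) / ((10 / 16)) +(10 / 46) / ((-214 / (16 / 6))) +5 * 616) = 2106115149023140957386422866354950726493655538559120886262924039787502359938868610269 / 5382514591381396156243134840501614652870693688149560974717655494544608154296875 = 391288.33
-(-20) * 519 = 10380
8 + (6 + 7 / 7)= 15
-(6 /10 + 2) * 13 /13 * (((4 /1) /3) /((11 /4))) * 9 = -11.35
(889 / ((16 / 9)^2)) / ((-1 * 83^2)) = -72009 / 1763584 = -0.04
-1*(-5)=5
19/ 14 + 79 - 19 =859/ 14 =61.36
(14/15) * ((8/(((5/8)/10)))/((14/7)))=59.73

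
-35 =-35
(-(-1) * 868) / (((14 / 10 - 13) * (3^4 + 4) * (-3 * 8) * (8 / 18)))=651 / 7888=0.08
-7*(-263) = 1841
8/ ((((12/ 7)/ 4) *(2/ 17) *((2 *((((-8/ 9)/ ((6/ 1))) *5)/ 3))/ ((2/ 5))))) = -3213/ 25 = -128.52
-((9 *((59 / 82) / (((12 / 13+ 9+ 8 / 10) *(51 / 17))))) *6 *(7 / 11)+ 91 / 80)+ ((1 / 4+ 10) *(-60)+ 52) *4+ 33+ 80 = -53838992617 / 25147760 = -2140.91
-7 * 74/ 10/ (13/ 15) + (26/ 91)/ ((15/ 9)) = -27117/ 455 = -59.60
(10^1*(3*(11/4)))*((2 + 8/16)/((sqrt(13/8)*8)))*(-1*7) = -5775*sqrt(26)/208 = -141.57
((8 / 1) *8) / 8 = 8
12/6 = 2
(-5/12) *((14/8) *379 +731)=-9295/16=-580.94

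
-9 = -9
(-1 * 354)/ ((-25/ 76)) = 1076.16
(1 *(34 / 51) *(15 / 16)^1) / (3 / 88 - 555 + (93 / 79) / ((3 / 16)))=-869 / 762895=-0.00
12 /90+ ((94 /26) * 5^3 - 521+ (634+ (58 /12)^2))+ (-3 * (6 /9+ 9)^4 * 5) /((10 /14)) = -1283120729 /7020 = -182780.73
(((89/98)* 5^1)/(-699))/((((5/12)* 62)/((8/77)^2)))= -5696/2098433183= -0.00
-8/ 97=-0.08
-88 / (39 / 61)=-5368 / 39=-137.64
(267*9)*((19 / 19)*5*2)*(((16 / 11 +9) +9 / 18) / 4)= 2895615 / 44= 65809.43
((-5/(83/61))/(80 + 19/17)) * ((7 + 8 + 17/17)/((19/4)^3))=-5309440/785060563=-0.01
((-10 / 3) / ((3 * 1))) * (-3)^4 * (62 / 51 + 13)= -21750 / 17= -1279.41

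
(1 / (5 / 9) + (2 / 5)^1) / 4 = 11 / 20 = 0.55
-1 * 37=-37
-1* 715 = -715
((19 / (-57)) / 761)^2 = 1 / 5212089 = 0.00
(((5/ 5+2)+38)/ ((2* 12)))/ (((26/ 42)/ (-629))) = -180523/ 104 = -1735.80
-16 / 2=-8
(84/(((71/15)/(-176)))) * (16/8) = -443520/71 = -6246.76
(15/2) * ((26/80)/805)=39/12880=0.00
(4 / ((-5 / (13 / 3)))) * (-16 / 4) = 208 / 15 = 13.87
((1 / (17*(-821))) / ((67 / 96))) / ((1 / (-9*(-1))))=-864 / 935119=-0.00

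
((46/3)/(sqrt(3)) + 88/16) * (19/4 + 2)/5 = 297/40 + 69 * sqrt(3)/10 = 19.38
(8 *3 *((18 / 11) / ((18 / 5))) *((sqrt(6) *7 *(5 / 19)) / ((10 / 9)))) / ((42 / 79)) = 7110 *sqrt(6) / 209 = 83.33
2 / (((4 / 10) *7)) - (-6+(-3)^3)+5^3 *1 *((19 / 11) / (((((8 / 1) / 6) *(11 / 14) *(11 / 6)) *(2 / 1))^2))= 48.35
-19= -19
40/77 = 0.52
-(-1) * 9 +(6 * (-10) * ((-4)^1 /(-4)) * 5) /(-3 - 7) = 39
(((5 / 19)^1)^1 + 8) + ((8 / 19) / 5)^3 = 7085137 / 857375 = 8.26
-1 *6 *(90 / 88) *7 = -945 / 22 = -42.95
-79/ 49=-1.61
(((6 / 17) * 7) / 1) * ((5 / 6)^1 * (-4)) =-140 / 17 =-8.24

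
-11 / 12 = -0.92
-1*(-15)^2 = -225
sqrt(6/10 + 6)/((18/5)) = sqrt(165)/18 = 0.71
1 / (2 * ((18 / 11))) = 11 / 36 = 0.31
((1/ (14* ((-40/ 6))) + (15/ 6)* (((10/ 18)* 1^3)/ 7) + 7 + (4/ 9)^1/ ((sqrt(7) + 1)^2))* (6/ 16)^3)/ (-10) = -165257/ 4300800 + sqrt(7)/ 7680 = -0.04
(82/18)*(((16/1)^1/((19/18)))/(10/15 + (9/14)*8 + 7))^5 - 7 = 12450459669088047775/3487621969776606551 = 3.57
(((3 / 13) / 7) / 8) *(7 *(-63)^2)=11907 / 104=114.49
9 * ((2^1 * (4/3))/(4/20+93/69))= 1380/89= 15.51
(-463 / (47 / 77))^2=1270993801 / 2209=575370.67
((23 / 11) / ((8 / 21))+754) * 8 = 66835 / 11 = 6075.91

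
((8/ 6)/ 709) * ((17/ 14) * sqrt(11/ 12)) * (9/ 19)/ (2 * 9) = 17 * sqrt(33)/ 1697346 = 0.00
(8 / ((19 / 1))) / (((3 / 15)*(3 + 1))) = 10 / 19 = 0.53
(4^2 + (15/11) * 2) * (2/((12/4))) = 412/33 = 12.48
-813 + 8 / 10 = -4061 / 5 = -812.20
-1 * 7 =-7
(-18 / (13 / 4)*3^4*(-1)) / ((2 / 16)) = 46656 / 13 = 3588.92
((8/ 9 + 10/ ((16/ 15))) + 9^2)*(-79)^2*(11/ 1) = 451105721/ 72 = 6265357.24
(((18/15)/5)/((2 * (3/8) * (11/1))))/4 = 2/275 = 0.01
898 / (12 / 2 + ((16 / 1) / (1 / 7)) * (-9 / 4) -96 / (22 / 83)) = -4939 / 3345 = -1.48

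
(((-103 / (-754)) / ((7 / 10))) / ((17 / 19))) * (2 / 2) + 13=13.22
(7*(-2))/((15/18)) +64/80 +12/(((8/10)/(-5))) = -91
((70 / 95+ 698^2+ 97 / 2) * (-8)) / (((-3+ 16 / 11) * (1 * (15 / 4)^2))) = 13034998592 / 72675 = 179360.15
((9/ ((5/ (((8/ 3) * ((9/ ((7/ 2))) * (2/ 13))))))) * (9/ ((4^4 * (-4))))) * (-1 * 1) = 243/ 14560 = 0.02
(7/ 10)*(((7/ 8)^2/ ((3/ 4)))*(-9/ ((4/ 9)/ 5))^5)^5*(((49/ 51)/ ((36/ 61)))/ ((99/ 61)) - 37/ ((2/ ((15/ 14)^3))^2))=155444682448895326304728068522005275686943541610708769435279548168182373046875/ 113034564133967827835027456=1375196017606289904198093000000000000000000000000000.00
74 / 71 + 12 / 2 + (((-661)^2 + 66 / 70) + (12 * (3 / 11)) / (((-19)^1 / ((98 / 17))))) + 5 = 3857770958929 / 8829205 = 436932.99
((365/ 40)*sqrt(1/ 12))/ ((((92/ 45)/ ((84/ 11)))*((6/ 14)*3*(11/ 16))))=17885*sqrt(3)/ 2783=11.13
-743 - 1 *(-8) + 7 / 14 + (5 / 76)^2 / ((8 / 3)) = -734.50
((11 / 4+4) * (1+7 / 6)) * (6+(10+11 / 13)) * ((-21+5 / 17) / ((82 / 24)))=-1040688 / 697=-1493.10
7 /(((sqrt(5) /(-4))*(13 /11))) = -308*sqrt(5) /65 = -10.60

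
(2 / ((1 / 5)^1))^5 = 100000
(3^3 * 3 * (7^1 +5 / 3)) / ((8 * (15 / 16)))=468 / 5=93.60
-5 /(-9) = 5 /9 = 0.56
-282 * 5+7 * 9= -1347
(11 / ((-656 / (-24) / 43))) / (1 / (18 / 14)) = 22.25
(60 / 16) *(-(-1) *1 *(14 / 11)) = 105 / 22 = 4.77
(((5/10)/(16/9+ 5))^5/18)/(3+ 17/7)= 45927/2054058204032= 0.00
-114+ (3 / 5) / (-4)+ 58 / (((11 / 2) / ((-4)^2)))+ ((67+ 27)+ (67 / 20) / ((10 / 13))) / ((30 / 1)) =1272827 / 22000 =57.86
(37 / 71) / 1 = 37 / 71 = 0.52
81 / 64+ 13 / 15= 2047 / 960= 2.13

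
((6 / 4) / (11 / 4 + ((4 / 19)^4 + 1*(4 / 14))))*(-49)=-24.20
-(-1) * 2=2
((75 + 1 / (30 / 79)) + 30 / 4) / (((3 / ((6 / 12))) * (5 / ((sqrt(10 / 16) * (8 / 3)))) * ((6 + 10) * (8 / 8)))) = 1277 * sqrt(10) / 10800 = 0.37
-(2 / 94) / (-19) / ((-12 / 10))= -5 / 5358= -0.00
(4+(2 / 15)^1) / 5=62 / 75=0.83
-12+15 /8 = -81 /8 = -10.12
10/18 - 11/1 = -94/9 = -10.44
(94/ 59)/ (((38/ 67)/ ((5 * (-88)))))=-1385560/ 1121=-1236.00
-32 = -32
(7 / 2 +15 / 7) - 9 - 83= -86.36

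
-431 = -431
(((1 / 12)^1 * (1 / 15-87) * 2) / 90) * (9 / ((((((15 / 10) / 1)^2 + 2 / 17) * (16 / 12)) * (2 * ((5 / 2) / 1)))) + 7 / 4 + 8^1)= -1805551 / 1086750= -1.66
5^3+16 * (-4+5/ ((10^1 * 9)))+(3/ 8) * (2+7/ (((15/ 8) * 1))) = 11527/ 180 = 64.04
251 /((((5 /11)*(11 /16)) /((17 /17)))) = 4016 /5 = 803.20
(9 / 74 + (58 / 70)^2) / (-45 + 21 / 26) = -952367 / 52078425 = -0.02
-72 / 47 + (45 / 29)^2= 34623 / 39527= 0.88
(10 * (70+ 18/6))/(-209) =-730/209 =-3.49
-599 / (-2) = 599 / 2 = 299.50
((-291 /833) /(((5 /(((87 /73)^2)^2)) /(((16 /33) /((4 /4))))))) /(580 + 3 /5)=-88913709072 /755398577867549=-0.00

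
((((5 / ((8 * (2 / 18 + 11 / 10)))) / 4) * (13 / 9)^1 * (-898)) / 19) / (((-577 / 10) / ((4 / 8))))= 729625 / 9559736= 0.08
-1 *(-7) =7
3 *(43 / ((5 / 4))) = 516 / 5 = 103.20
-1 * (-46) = 46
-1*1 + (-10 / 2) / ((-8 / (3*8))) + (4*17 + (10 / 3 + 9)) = 283 / 3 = 94.33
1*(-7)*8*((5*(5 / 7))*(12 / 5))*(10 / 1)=-4800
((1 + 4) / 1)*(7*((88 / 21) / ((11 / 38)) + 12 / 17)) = 27100 / 51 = 531.37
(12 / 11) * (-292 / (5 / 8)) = -28032 / 55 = -509.67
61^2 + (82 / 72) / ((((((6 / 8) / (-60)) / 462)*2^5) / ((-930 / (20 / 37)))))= 2266895.38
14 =14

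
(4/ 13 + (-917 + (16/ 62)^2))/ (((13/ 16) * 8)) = -22902810/ 162409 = -141.02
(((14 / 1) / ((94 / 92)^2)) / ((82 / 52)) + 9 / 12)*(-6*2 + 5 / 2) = -63699457 / 724552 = -87.92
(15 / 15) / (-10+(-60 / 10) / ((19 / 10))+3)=-19 / 193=-0.10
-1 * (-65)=65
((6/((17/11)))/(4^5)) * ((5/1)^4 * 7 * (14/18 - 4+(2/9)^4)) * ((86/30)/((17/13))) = -113660421875/970818048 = -117.08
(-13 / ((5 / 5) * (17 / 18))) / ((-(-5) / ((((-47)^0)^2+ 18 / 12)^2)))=-585 / 34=-17.21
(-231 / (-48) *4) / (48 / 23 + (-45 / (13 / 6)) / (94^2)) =9.23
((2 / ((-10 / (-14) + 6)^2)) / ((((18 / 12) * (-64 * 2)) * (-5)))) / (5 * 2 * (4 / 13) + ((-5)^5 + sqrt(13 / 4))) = -5170529 / 349299452326248-8281 * sqrt(13) / 3492994523262480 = -0.00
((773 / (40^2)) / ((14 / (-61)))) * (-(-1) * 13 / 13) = -47153 / 22400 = -2.11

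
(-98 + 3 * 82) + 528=676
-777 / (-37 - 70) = 777 / 107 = 7.26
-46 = -46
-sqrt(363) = -11* sqrt(3) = -19.05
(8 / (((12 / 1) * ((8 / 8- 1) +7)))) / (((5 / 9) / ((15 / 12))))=3 / 14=0.21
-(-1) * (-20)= -20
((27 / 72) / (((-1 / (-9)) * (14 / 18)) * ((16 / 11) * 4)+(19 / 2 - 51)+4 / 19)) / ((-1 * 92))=50787 / 508191440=0.00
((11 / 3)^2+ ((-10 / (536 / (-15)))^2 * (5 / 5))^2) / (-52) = -624485889721 / 2414265504768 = -0.26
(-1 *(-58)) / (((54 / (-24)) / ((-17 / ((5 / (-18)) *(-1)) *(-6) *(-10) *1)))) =94656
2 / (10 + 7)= 2 / 17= 0.12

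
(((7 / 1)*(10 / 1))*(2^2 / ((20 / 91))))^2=1623076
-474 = -474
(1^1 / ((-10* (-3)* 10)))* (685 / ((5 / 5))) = 137 / 60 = 2.28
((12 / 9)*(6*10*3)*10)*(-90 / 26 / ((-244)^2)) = -6750 / 48373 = -0.14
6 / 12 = 1 / 2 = 0.50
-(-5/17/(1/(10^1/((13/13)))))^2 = -2500/289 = -8.65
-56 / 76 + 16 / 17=66 / 323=0.20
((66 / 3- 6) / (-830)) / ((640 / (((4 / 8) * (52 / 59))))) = -13 / 979400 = -0.00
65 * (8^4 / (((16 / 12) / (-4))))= -798720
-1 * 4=-4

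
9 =9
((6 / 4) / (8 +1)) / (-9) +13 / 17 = 0.75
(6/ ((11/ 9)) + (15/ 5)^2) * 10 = 1530/ 11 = 139.09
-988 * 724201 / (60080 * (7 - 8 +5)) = -2977.32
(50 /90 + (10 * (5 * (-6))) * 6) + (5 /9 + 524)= -11474 /9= -1274.89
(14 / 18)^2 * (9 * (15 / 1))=245 / 3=81.67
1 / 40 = 0.02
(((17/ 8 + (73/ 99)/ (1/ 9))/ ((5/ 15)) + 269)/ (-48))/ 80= -5197/ 67584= -0.08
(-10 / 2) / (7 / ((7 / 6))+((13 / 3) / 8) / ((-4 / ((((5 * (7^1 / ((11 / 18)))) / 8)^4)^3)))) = 8424654524284414197760 / 4135697277506362034713927572063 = 0.00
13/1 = 13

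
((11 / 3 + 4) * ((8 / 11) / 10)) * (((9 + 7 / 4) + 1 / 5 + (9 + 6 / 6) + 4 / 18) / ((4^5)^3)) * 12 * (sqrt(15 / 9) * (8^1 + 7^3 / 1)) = 1139489 * sqrt(15) / 73819750400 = 0.00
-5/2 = -2.50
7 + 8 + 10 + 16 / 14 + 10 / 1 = 253 / 7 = 36.14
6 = 6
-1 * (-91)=91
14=14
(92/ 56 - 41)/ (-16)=551/ 224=2.46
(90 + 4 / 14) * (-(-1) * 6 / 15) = 1264 / 35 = 36.11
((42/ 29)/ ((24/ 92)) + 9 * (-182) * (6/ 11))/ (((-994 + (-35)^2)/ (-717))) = 9670657/ 3509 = 2755.96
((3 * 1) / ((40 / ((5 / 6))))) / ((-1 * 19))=-1 / 304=-0.00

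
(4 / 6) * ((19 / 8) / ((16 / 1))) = 19 / 192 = 0.10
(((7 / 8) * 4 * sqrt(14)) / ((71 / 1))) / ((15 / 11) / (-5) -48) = -77 * sqrt(14) / 75402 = -0.00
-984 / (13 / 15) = -14760 / 13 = -1135.38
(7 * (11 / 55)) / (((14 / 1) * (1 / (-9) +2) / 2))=0.11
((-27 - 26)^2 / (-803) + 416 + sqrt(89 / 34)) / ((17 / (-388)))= -128520732 / 13651 - 194 * sqrt(3026) / 289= -9451.68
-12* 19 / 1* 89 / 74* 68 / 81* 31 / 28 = -1782314 / 6993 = -254.87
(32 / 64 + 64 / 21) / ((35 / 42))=149 / 35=4.26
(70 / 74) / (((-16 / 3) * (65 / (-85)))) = 1785 / 7696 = 0.23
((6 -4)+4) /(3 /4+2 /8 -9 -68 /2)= -1 /7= -0.14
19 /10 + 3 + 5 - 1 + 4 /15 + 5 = 85 /6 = 14.17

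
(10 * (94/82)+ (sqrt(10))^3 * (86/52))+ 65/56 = 28985/2296+ 215 * sqrt(10)/13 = 64.92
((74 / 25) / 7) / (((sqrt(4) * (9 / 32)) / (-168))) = -9472 / 75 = -126.29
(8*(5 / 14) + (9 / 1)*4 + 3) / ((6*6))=293 / 252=1.16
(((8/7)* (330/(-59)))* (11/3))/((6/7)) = -4840/177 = -27.34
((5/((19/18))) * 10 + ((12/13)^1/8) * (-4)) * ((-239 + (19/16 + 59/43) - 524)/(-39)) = 1010266373/1104584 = 914.61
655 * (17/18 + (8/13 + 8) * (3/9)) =584915/234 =2499.64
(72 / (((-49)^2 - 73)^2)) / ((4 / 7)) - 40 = -12043513 / 301088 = -40.00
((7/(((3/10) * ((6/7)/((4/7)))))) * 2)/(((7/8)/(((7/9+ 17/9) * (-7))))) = -17920/27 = -663.70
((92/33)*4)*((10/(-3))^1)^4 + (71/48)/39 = 765461087/555984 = 1376.77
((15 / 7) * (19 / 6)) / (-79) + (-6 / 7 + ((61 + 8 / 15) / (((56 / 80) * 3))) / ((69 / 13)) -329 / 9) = -21963325 / 686826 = -31.98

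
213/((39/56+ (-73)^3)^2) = 0.00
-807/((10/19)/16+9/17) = -1435.16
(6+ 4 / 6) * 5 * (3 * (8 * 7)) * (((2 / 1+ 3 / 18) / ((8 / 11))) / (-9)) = -50050 / 27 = -1853.70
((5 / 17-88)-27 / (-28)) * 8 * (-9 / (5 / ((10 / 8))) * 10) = 1858005 / 119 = 15613.49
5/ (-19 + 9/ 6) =-0.29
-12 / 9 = -4 / 3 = -1.33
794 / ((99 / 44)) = 352.89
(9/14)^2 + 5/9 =1709/1764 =0.97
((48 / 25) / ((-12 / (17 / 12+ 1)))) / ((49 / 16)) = -464 / 3675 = -0.13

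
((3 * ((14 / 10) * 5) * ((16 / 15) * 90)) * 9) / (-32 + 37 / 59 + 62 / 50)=-13381200 / 22223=-602.13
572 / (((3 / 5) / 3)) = 2860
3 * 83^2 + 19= 20686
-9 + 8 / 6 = -23 / 3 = -7.67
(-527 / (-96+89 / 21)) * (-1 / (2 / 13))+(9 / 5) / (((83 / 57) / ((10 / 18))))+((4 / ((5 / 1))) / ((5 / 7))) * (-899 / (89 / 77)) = -646089960583 / 711737450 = -907.76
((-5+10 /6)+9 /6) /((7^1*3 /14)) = -11 /9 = -1.22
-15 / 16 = -0.94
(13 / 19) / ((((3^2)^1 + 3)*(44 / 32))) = 26 / 627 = 0.04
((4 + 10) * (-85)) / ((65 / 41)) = -9758 / 13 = -750.62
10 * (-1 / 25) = -2 / 5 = -0.40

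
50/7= 7.14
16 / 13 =1.23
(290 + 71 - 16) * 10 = 3450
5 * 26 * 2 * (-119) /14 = -2210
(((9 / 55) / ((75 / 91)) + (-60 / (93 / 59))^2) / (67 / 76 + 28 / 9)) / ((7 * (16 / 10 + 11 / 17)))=22265438040684 / 964959728425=23.07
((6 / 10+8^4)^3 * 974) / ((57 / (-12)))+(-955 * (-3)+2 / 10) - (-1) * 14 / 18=-301329848030474293 / 21375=-14097302831835.05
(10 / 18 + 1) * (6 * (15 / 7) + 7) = 278 / 9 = 30.89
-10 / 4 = -5 / 2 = -2.50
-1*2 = -2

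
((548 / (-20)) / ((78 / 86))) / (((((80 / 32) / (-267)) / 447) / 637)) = 22967441994 / 25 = 918697679.76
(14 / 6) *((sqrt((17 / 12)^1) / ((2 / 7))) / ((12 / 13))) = 637 *sqrt(51) / 432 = 10.53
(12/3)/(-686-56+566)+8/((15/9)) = 1051/220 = 4.78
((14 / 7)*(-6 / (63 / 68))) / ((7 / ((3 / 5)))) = -272 / 245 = -1.11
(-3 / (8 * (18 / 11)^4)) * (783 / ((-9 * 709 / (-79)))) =-33542531 / 66158208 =-0.51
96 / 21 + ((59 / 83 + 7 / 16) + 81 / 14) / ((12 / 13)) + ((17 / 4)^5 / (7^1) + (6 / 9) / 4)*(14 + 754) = 2426536777 / 15936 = 152267.62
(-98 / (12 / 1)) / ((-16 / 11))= 539 / 96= 5.61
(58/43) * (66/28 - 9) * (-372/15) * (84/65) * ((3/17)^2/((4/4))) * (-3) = -108354672/4038775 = -26.83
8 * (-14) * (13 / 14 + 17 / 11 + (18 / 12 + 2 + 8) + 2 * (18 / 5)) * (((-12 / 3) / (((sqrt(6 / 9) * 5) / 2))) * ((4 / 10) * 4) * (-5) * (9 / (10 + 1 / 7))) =-32988.25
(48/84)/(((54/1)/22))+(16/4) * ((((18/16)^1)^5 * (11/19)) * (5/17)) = 730239059/500097024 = 1.46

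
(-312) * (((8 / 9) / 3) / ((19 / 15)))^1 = -4160 / 57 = -72.98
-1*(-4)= 4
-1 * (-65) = 65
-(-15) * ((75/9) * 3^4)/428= 10125/428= 23.66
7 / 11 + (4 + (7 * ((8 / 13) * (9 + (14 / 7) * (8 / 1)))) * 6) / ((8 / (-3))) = -69547 / 286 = -243.17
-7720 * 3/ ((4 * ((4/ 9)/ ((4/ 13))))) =-52110/ 13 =-4008.46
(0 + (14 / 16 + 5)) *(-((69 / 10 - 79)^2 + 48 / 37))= -904229099 / 29600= -30548.28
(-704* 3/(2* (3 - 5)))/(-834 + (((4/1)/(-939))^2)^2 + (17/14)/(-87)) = -166656526221211488/263245963910503127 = -0.63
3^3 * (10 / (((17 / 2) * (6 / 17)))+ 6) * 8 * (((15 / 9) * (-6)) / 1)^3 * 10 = -20160000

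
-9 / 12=-3 / 4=-0.75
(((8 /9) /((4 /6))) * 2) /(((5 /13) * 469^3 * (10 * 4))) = 13 /7737128175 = 0.00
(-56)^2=3136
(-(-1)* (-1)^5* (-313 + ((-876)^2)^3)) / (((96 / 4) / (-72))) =1355644735053999189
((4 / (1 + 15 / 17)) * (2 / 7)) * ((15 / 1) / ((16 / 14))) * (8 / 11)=5.80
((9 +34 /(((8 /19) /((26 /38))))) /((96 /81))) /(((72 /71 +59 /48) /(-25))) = -604.16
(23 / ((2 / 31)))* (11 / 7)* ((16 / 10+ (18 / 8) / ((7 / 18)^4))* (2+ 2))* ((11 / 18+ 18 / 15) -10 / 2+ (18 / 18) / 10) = -2616834706552 / 3781575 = -691995.98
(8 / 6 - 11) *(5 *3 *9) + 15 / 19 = -24780 / 19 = -1304.21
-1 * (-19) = 19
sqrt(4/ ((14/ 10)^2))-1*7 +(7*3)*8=1137/ 7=162.43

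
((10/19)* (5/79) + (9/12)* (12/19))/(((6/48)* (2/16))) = 48704/1501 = 32.45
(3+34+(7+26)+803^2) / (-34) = -18967.03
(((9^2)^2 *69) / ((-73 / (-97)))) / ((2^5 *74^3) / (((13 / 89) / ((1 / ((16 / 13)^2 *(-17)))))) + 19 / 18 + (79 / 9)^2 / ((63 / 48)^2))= -53332677587322 / 305639322017063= -0.17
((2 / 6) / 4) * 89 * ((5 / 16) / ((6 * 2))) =445 / 2304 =0.19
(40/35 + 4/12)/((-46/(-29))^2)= 26071/44436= 0.59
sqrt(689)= 26.25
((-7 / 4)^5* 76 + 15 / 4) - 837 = -532645 / 256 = -2080.64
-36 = -36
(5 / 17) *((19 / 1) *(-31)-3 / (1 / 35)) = -3470 / 17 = -204.12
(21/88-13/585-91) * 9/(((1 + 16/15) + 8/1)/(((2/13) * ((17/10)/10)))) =-18334653/8637200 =-2.12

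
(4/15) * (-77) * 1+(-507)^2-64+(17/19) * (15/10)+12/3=146472791/570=256969.81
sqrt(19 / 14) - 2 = -2 + sqrt(266) / 14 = -0.84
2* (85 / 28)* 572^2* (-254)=-3531951280 / 7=-504564468.57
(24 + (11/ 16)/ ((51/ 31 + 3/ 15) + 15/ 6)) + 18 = 454297/ 10776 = 42.16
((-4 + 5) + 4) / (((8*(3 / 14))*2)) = 35 / 24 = 1.46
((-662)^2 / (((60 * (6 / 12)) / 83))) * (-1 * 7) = -127309882 / 15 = -8487325.47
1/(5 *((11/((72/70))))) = 36/1925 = 0.02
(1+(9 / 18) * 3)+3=11 / 2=5.50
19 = 19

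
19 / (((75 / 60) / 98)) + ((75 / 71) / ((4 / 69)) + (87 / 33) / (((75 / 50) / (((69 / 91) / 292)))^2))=259836149801632 / 172325498345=1507.82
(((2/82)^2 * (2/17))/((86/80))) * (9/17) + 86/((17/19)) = 2007877894/20889787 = 96.12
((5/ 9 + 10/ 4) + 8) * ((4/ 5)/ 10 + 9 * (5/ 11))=228253/ 4950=46.11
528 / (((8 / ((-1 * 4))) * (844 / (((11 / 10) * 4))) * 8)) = -363 / 2110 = -0.17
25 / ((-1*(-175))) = 1 / 7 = 0.14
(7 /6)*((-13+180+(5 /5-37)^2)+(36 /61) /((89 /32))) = 1707.08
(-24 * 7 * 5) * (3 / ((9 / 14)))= -3920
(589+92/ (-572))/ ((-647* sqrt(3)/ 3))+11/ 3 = 11/ 3- 84204* sqrt(3)/ 92521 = 2.09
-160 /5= -32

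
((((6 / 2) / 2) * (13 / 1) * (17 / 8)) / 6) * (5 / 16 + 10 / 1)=36465 / 512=71.22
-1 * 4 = -4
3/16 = 0.19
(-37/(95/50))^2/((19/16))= 2190400/6859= 319.35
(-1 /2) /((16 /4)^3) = -1 /128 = -0.01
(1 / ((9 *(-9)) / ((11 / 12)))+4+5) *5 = 43685 / 972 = 44.94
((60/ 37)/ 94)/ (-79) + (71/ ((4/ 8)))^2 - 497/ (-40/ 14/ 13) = 61616339567/ 2747620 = 22425.35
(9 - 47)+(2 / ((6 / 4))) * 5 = -94 / 3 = -31.33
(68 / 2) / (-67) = -34 / 67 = -0.51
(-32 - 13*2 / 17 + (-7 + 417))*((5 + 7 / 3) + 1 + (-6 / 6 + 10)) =332800 / 51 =6525.49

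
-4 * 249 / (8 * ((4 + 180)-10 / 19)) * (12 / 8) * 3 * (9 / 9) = -171 / 56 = -3.05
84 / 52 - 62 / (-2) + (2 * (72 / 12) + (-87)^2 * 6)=45458.62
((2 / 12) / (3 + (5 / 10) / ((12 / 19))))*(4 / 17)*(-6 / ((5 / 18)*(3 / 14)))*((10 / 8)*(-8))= 2304 / 221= 10.43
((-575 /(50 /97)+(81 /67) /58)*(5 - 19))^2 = 920713670173696 /3775249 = 243881574.48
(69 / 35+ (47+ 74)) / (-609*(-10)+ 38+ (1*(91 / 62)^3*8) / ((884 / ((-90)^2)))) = 2179747888 / 112731163685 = 0.02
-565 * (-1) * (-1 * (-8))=4520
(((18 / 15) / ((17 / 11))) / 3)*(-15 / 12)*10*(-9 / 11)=2.65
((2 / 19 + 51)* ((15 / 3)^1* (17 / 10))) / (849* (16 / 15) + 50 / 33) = 2723655 / 5687612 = 0.48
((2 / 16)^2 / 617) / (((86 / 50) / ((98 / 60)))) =245 / 10187904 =0.00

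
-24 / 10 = -12 / 5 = -2.40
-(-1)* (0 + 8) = 8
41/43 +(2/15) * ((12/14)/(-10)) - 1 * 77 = -572336/7525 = -76.06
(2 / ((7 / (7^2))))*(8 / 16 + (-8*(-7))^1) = 791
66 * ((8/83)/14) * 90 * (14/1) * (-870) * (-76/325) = 125680896/1079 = 116479.05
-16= -16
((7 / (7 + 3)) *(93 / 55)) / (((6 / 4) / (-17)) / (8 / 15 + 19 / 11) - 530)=-4127991 / 1848537625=-0.00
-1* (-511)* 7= 3577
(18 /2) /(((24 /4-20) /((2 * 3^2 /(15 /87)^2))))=-68121 /175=-389.26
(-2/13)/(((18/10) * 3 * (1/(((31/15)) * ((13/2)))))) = -31/81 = -0.38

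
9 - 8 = 1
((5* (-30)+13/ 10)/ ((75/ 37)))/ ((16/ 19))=-1045361/ 12000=-87.11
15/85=3/17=0.18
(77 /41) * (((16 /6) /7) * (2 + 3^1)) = 3.58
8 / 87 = 0.09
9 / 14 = 0.64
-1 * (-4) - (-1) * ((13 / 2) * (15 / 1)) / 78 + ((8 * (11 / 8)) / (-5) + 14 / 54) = 3.31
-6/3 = -2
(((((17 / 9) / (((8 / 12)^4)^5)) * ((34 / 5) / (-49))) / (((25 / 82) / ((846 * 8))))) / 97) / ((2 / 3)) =-5825402079810309 / 19468288000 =-299225.19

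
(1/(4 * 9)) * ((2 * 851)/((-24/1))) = -851/432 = -1.97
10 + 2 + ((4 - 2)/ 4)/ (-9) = 215/ 18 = 11.94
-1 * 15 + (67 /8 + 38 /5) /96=-18987 /1280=-14.83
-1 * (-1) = 1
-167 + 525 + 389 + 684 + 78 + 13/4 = 6049/4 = 1512.25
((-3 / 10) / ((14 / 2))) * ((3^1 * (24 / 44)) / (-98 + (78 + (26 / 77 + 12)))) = 27 / 2950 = 0.01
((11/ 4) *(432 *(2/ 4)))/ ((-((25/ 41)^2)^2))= -1678502034/ 390625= -4296.97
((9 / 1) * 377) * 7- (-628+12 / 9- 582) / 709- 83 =50345462 / 2127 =23669.70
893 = 893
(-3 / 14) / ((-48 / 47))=47 / 224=0.21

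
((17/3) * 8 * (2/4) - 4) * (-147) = -2744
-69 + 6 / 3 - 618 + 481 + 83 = -121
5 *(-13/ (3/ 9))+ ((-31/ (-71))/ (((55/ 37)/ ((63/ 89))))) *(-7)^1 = -68277102/ 347545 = -196.46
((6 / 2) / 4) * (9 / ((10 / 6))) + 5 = 181 / 20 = 9.05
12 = 12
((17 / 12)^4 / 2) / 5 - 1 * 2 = -331199 / 207360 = -1.60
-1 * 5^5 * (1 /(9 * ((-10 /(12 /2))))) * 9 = 1875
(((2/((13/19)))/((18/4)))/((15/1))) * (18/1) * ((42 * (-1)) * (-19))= 40432/65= 622.03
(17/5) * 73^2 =18118.60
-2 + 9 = 7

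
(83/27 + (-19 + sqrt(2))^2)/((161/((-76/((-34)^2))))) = -26828/179469 + 722*sqrt(2)/46529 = -0.13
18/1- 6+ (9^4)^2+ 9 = 43046742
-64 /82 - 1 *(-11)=10.22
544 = 544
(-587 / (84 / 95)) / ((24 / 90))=-278825 / 112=-2489.51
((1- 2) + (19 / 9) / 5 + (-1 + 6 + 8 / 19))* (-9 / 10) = -4141 / 950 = -4.36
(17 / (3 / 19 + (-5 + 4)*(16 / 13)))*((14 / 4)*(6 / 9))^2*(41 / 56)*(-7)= 8435791 / 19080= 442.13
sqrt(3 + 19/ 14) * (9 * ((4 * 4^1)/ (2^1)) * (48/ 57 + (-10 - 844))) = -583560 * sqrt(854)/ 133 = -128222.08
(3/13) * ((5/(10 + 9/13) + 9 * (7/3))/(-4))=-2238/1807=-1.24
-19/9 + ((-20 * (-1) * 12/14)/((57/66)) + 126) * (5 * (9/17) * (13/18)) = 5630956/20349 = 276.72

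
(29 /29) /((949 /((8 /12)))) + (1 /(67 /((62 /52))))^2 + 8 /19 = 5329425113 /12626820804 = 0.42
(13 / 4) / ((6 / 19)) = 247 / 24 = 10.29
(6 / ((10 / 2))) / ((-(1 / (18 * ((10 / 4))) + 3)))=-27 / 68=-0.40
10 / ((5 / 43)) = 86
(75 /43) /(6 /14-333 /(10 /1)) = -1750 /32981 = -0.05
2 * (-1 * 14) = -28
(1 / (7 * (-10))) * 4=-0.06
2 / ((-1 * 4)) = -1 / 2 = -0.50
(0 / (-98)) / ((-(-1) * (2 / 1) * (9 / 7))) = 0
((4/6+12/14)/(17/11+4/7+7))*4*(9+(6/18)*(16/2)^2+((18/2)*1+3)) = 89408/3159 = 28.30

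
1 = 1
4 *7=28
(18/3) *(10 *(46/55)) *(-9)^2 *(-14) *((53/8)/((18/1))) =-20944.64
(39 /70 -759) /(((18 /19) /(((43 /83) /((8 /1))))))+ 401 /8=-159863 /92960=-1.72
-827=-827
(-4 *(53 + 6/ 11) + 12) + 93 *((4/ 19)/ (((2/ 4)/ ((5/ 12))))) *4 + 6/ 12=-57023/ 418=-136.42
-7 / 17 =-0.41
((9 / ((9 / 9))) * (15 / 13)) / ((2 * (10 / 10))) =135 / 26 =5.19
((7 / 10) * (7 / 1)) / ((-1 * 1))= -49 / 10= -4.90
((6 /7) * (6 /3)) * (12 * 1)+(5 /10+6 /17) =5099 /238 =21.42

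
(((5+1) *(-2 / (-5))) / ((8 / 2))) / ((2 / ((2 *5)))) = 3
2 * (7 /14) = 1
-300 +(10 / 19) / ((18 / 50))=-51050 / 171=-298.54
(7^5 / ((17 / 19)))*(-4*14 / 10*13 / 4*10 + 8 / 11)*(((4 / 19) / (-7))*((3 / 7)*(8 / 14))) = 4689888 / 187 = 25079.61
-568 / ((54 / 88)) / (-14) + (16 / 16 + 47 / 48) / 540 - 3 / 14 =2391589 / 36288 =65.91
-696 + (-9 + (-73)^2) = 4624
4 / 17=0.24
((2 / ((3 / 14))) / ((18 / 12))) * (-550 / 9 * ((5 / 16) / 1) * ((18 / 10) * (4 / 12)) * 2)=-3850 / 27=-142.59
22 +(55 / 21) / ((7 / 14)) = 572 / 21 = 27.24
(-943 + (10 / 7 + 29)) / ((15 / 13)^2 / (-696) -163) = 250460704 / 44736853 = 5.60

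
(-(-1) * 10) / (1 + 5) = 5 / 3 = 1.67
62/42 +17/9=212/63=3.37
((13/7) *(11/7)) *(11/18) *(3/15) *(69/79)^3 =57416073/241589110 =0.24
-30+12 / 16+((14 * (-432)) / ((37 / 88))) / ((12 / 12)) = -2133225 / 148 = -14413.68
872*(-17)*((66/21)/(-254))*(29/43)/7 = 4728856/267589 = 17.67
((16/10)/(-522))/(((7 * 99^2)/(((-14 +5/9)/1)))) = 0.00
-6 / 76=-3 / 38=-0.08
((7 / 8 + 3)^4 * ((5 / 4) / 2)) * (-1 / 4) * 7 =-32323235 / 131072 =-246.61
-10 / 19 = -0.53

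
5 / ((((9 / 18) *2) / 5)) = 25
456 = 456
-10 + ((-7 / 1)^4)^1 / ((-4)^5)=-12641 / 1024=-12.34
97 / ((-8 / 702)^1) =-34047 / 4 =-8511.75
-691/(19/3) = -2073/19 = -109.11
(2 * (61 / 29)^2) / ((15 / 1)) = 7442 / 12615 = 0.59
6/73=0.08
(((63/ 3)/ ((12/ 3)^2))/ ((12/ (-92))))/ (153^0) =-10.06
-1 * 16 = -16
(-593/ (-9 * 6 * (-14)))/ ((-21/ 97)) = 57521/ 15876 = 3.62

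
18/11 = 1.64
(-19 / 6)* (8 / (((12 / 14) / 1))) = -266 / 9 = -29.56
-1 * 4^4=-256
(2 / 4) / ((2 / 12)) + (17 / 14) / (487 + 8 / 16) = 20492 / 6825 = 3.00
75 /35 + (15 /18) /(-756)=9715 /4536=2.14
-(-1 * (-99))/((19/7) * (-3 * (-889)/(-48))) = 1584/2413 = 0.66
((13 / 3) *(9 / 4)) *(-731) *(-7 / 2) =24945.38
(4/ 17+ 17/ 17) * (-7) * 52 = -7644/ 17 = -449.65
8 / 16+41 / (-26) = -14 / 13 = -1.08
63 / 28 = 9 / 4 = 2.25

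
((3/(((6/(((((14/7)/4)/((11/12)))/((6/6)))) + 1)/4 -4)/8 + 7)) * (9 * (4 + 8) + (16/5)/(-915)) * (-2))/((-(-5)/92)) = -727291648/419375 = -1734.23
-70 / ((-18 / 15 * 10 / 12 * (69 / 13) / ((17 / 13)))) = 17.25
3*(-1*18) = -54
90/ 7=12.86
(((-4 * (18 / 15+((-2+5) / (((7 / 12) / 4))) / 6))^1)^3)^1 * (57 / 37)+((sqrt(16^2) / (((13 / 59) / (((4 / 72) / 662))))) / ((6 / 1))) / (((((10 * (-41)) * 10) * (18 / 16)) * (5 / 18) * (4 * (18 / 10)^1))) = -664907680614767306 / 68009147899875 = -9776.74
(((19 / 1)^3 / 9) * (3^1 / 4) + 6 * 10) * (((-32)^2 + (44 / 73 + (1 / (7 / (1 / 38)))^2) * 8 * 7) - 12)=731037469877 / 1106826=660480.93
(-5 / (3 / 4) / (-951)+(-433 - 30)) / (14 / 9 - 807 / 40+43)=-52836760 / 2782309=-18.99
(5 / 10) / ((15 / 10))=1 / 3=0.33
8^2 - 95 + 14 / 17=-513 / 17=-30.18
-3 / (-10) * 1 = 3 / 10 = 0.30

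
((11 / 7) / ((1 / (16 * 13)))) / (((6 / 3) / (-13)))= -14872 / 7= -2124.57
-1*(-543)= 543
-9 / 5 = -1.80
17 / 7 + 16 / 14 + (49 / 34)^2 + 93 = 798263 / 8092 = 98.65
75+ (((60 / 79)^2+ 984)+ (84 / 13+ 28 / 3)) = 261744397 / 243399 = 1075.37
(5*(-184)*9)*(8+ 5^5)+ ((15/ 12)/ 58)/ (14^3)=-16514400913915/ 636608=-25941240.00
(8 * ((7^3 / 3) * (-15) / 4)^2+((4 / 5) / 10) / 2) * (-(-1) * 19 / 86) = 324902.77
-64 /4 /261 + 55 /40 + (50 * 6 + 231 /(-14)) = 594691 /2088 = 284.81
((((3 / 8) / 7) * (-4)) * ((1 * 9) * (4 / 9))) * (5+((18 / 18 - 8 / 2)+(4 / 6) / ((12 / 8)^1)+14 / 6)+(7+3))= -38 / 3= -12.67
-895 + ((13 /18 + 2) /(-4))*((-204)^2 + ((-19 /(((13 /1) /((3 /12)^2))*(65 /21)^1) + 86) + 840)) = -29054433409 /973440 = -29847.17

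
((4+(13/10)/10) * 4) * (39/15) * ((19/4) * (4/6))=102011/750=136.01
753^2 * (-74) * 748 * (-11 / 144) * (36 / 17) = 5076998586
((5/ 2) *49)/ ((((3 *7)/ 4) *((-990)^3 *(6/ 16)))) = -14/ 218317275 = -0.00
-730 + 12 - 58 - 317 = -1093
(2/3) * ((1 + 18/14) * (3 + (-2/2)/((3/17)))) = -256/63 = -4.06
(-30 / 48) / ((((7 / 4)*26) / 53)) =-265 / 364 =-0.73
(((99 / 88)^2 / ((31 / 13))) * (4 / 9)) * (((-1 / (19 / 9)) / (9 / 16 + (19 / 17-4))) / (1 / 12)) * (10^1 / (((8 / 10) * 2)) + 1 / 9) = 3.68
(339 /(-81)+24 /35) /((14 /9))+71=101063 /1470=68.75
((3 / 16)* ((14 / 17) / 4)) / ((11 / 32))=0.11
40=40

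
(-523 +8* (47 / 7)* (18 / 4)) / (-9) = 1969 / 63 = 31.25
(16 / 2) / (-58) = -0.14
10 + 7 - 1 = 16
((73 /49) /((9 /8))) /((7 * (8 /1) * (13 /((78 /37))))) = 146 /38073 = 0.00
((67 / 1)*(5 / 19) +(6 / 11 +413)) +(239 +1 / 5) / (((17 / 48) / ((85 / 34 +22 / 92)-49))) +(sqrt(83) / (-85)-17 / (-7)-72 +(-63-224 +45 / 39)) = -31168.39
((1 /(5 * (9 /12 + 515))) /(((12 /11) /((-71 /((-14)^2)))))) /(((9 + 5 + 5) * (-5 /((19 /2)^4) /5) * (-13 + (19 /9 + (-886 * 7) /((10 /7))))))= -16070637 /1267084301504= -0.00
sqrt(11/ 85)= sqrt(935)/ 85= 0.36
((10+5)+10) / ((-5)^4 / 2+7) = 50 / 639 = 0.08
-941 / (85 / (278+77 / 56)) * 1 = -420627 / 136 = -3092.85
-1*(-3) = 3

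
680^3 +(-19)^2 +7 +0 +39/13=314432371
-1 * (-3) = 3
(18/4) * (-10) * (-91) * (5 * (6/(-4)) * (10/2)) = -307125/2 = -153562.50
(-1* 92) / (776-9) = -92 / 767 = -0.12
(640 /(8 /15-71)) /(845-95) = -64 /5285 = -0.01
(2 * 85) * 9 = 1530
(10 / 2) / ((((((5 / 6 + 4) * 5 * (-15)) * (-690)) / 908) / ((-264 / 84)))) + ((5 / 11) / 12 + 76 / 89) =1144701809 / 1371285300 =0.83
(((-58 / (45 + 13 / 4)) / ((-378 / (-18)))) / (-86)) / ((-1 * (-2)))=58 / 174279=0.00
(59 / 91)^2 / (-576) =-3481 / 4769856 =-0.00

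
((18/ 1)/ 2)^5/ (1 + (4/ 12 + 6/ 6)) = 177147/ 7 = 25306.71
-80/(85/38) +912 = 14896/17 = 876.24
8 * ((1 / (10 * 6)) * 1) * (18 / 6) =2 / 5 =0.40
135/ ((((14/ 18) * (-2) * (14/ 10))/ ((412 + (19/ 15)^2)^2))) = -25981049163/ 2450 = -10604509.86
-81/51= -27/17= -1.59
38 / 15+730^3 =5835255038 / 15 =389017002.53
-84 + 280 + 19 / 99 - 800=-59777 / 99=-603.81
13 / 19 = 0.68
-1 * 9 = -9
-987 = -987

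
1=1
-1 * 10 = -10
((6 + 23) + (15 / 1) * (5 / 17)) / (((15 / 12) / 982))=2231104 / 85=26248.28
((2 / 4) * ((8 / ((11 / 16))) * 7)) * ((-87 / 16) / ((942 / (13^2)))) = -68614 / 1727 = -39.73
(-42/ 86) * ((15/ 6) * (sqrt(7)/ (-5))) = 21 * sqrt(7)/ 86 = 0.65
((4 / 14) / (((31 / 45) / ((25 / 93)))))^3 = 0.00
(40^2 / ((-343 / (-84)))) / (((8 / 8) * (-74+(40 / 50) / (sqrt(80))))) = -177600000 / 33540451 - 96000 * sqrt(5) / 33540451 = -5.30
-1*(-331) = 331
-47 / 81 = -0.58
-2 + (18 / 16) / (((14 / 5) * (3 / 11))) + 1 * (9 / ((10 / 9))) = 4241 / 560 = 7.57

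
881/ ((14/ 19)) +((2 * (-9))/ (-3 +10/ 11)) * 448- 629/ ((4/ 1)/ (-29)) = 6190507/ 644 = 9612.59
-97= -97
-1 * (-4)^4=-256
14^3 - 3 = 2741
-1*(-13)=13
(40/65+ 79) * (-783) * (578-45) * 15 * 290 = -144535731750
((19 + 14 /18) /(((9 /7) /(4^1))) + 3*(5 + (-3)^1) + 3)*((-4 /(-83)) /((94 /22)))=251372 /315981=0.80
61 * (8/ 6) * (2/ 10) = 244/ 15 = 16.27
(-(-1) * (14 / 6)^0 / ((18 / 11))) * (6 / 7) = 11 / 21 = 0.52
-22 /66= -1 /3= -0.33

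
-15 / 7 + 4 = 13 / 7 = 1.86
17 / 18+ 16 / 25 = 713 / 450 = 1.58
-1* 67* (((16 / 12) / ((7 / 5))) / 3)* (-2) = 2680 / 63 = 42.54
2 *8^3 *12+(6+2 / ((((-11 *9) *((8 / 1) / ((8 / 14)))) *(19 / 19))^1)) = 8519741 / 693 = 12294.00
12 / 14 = 6 / 7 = 0.86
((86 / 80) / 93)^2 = 1849 / 13838400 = 0.00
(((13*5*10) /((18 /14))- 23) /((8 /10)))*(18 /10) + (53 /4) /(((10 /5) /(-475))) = -16489 /8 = -2061.12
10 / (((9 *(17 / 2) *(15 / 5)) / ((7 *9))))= 140 / 51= 2.75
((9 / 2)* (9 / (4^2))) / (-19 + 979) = 27 / 10240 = 0.00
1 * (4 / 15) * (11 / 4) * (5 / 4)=11 / 12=0.92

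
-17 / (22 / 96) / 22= -408 / 121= -3.37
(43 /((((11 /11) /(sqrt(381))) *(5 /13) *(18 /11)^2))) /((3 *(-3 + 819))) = 67639 *sqrt(381) /3965760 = 0.33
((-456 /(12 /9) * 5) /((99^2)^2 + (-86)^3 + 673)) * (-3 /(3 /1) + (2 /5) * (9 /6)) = 342 /47712109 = 0.00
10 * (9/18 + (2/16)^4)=10245/2048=5.00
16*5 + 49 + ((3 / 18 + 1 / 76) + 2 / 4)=29567 / 228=129.68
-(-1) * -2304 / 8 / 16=-18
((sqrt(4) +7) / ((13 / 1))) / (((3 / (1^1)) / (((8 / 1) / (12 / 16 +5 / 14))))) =672 / 403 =1.67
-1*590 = -590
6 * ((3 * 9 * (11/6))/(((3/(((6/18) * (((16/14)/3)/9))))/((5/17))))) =440/1071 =0.41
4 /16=1 /4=0.25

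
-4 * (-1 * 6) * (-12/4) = -72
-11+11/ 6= -55/ 6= -9.17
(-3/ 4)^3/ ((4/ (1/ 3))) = -9/ 256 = -0.04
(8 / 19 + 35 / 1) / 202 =673 / 3838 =0.18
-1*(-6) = 6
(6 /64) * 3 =9 /32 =0.28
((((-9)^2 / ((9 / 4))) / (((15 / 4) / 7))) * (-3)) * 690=-139104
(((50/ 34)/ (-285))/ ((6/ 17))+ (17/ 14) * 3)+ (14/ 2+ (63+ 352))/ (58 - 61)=-164035/ 1197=-137.04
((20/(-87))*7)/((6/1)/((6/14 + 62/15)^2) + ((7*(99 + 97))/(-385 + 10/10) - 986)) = 1027895680/631919139611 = 0.00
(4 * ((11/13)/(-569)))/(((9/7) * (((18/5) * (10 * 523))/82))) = -6314/313359111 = -0.00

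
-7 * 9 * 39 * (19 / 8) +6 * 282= -33147 / 8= -4143.38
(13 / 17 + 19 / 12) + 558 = 114311 / 204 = 560.35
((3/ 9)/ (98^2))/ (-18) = -1/ 518616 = -0.00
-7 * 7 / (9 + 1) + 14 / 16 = -161 / 40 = -4.02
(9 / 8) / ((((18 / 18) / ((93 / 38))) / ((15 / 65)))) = 2511 / 3952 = 0.64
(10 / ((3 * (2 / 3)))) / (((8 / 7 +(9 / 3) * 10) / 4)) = 70 / 109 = 0.64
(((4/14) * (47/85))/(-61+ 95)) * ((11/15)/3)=517/455175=0.00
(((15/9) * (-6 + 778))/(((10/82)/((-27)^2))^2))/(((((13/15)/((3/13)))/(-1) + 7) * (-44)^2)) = 517250993859/70664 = 7319865.76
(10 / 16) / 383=5 / 3064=0.00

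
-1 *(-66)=66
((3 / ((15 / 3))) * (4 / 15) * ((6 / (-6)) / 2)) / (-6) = 1 / 75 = 0.01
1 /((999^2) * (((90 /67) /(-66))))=-737 /14970015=-0.00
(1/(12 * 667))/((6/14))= 7/24012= 0.00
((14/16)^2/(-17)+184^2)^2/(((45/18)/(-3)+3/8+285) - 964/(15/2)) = 20352566685117615/2770108928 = 7347208.08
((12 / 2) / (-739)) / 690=-1 / 84985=-0.00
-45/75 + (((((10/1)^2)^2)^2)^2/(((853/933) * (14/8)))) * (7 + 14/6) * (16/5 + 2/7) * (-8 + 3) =-30353600000000000017913/29855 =-1016700720147378999.09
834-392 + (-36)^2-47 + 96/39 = 22015/13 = 1693.46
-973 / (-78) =973 / 78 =12.47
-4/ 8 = -1/ 2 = -0.50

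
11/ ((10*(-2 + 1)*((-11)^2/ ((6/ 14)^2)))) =-9/ 5390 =-0.00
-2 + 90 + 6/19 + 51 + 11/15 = 39914/285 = 140.05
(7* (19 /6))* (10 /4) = 665 /12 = 55.42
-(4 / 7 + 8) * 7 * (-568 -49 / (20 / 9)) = 35403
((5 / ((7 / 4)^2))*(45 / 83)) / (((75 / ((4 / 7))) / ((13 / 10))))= 1248 / 142345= 0.01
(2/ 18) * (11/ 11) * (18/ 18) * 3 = 1/ 3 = 0.33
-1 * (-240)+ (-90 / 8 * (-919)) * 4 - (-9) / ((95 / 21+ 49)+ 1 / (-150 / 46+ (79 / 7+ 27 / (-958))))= 57799323803751 / 1389568234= 41595.17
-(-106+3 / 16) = 1693 / 16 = 105.81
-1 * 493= -493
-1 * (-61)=61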